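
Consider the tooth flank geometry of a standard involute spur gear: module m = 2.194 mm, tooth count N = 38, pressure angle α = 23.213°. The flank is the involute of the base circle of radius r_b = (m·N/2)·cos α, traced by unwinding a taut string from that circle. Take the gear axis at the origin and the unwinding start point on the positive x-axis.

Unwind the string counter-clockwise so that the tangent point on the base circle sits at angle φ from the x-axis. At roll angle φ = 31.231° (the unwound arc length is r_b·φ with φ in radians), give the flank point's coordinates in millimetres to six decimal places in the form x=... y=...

pitch radius r_p = m·N/2 = 2.194·38/2 = 41.686000
base radius r_b = r_p·cos α = 41.686000·cos 23.213° = 38.311349
roll angle φ = 31.231° = 0.54508378 rad
x = r_b·(cos φ + φ·sin φ) = 38.311349·(0.85508386 + 0.54508378·0.51848973) = 43.586982
y = r_b·(sin φ − φ·cos φ) = 38.311349·(0.51848973 − 0.54508378·0.85508386) = 2.007415

x=43.586982 y=2.007415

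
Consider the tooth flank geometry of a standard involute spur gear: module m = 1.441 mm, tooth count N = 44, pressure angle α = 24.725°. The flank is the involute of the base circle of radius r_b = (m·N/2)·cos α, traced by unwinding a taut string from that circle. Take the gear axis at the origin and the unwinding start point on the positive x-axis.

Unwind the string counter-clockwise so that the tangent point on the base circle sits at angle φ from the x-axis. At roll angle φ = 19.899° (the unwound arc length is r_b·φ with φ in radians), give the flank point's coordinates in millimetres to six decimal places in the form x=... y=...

x=30.480387 y=0.397270

pitch radius r_p = m·N/2 = 1.441·44/2 = 31.702000
base radius r_b = r_p·cos α = 31.702000·cos 24.725° = 28.795743
roll angle φ = 19.899° = 0.34730307 rad
x = r_b·(cos φ + φ·sin φ) = 28.795743·(0.94029407 + 0.34730307·0.34036314) = 30.480387
y = r_b·(sin φ − φ·cos φ) = 28.795743·(0.34036314 − 0.34730307·0.94029407) = 0.397270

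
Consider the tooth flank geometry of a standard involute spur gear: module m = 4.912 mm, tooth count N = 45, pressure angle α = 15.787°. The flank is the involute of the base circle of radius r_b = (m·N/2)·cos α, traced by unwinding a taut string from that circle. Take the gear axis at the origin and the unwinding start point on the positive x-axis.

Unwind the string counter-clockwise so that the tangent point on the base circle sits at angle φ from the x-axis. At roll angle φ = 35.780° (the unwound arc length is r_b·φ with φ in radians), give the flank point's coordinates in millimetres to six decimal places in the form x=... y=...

x=125.109886 y=8.301227

pitch radius r_p = m·N/2 = 4.912·45/2 = 110.520000
base radius r_b = r_p·cos α = 110.520000·cos 15.787° = 106.351158
roll angle φ = 35.780° = 0.62447881 rad
x = r_b·(cos φ + φ·sin φ) = 106.351158·(0.81126796 + 0.62447881·0.58467452) = 125.109886
y = r_b·(sin φ − φ·cos φ) = 106.351158·(0.58467452 − 0.62447881·0.81126796) = 8.301227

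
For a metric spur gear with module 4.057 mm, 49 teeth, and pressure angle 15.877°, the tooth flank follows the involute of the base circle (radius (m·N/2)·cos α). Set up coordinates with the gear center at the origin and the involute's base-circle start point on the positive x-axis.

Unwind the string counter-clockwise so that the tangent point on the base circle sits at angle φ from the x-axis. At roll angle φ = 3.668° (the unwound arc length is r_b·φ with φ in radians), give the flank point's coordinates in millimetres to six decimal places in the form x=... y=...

x=95.800355 y=0.008358

pitch radius r_p = m·N/2 = 4.057·49/2 = 99.396500
base radius r_b = r_p·cos α = 99.396500·cos 15.877° = 95.604643
roll angle φ = 3.668° = 0.06401868 rad
x = r_b·(cos φ + φ·sin φ) = 95.604643·(0.99795150 + 0.06401868·0.06397496) = 95.800355
y = r_b·(sin φ − φ·cos φ) = 95.604643·(0.06397496 − 0.06401868·0.99795150) = 0.008358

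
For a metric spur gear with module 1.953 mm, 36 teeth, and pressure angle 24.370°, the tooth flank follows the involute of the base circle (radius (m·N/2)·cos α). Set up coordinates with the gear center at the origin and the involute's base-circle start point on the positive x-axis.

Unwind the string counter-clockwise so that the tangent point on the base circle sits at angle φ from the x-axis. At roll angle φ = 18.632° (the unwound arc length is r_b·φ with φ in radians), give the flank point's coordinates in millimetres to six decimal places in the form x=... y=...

x=33.670399 y=0.363191

pitch radius r_p = m·N/2 = 1.953·36/2 = 35.154000
base radius r_b = r_p·cos α = 35.154000·cos 24.370° = 32.021773
roll angle φ = 18.632° = 0.32518975 rad
x = r_b·(cos φ + φ·sin φ) = 32.021773·(0.94759012 + 0.32518975·0.31948859) = 33.670399
y = r_b·(sin φ − φ·cos φ) = 32.021773·(0.31948859 − 0.32518975·0.94759012) = 0.363191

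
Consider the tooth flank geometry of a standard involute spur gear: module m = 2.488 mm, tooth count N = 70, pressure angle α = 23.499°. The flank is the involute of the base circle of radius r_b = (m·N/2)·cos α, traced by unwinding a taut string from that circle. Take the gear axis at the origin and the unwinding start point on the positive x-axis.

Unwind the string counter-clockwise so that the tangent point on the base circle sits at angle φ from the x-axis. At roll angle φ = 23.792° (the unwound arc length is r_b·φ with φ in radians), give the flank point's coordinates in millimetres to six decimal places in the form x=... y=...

pitch radius r_p = m·N/2 = 2.488·70/2 = 87.080000
base radius r_b = r_p·cos α = 87.080000·cos 23.499° = 79.858197
roll angle φ = 23.792° = 0.41524874 rad
x = r_b·(cos φ + φ·sin φ) = 79.858197·(0.91501600 + 0.41524874·0.40341754) = 86.449264
y = r_b·(sin φ − φ·cos φ) = 79.858197·(0.40341754 − 0.41524874·0.91501600) = 1.873338

x=86.449264 y=1.873338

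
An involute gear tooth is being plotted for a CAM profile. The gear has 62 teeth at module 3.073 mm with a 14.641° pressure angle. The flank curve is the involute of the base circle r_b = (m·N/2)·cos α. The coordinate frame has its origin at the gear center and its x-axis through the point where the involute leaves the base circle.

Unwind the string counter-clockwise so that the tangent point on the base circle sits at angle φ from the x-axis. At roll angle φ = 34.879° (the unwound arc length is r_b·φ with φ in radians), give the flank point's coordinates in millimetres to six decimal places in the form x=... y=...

pitch radius r_p = m·N/2 = 3.073·62/2 = 95.263000
base radius r_b = r_p·cos α = 95.263000·cos 14.641° = 92.169672
roll angle φ = 34.879° = 0.60875339 rad
x = r_b·(cos φ + φ·sin φ) = 92.169672·(0.82036152 + 0.60875339·0.57184523) = 107.697888
y = r_b·(sin φ − φ·cos φ) = 92.169672·(0.57184523 − 0.60875339·0.82036152) = 6.677451

x=107.697888 y=6.677451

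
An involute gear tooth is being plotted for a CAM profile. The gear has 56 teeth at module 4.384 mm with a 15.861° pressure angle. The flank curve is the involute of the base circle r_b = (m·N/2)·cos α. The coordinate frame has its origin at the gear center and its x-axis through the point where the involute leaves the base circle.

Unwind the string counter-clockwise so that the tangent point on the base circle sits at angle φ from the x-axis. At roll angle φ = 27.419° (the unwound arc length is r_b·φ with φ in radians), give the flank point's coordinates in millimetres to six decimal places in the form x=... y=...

x=130.834917 y=4.215587

pitch radius r_p = m·N/2 = 4.384·56/2 = 122.752000
base radius r_b = r_p·cos α = 122.752000·cos 15.861° = 118.078532
roll angle φ = 27.419° = 0.47855183 rad
x = r_b·(cos φ + φ·sin φ) = 118.078532·(0.88766273 + 0.47855183·0.46049417) = 130.834917
y = r_b·(sin φ − φ·cos φ) = 118.078532·(0.46049417 − 0.47855183·0.88766273) = 4.215587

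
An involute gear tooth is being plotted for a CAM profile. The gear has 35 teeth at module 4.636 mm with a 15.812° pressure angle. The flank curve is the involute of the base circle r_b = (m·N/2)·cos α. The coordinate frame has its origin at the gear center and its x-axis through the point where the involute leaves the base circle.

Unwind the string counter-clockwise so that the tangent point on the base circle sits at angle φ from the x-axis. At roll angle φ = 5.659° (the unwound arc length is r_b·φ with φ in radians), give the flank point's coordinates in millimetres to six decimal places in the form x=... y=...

pitch radius r_p = m·N/2 = 4.636·35/2 = 81.130000
base radius r_b = r_p·cos α = 81.130000·cos 15.812° = 78.060118
roll angle φ = 5.659° = 0.09876818 rad
x = r_b·(cos φ + φ·sin φ) = 78.060118·(0.99512639 + 0.09876818·0.09860768) = 78.439934
y = r_b·(sin φ − φ·cos φ) = 78.060118·(0.09860768 − 0.09876818·0.99512639) = 0.025046

x=78.439934 y=0.025046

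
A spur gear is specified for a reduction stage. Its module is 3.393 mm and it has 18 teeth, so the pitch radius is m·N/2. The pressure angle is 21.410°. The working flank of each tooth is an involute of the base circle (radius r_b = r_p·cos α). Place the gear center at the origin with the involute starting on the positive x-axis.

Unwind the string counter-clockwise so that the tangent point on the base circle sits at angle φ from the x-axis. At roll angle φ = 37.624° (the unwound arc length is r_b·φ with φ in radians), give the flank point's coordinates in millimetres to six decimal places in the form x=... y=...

x=33.914122 y=2.569415

pitch radius r_p = m·N/2 = 3.393·18/2 = 30.537000
base radius r_b = r_p·cos α = 30.537000·cos 21.410° = 28.429706
roll angle φ = 37.624° = 0.65666268 rad
x = r_b·(cos φ + φ·sin φ) = 28.429706·(0.79203400 + 0.65666268·0.61047698) = 33.914122
y = r_b·(sin φ − φ·cos φ) = 28.429706·(0.61047698 − 0.65666268·0.79203400) = 2.569415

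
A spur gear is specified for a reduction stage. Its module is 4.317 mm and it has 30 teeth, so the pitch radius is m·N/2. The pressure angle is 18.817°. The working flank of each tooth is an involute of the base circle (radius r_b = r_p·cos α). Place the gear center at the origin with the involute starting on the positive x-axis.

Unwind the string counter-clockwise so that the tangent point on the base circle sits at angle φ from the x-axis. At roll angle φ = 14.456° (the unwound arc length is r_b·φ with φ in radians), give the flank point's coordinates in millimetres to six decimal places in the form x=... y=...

pitch radius r_p = m·N/2 = 4.317·30/2 = 64.755000
base radius r_b = r_p·cos α = 64.755000·cos 18.817° = 61.294078
roll angle φ = 14.456° = 0.25230480 rad
x = r_b·(cos φ + φ·sin φ) = 61.294078·(0.96833963 + 0.25230480·0.24963645) = 63.214061
y = r_b·(sin φ − φ·cos φ) = 61.294078·(0.24963645 − 0.25230480·0.96833963) = 0.326067

x=63.214061 y=0.326067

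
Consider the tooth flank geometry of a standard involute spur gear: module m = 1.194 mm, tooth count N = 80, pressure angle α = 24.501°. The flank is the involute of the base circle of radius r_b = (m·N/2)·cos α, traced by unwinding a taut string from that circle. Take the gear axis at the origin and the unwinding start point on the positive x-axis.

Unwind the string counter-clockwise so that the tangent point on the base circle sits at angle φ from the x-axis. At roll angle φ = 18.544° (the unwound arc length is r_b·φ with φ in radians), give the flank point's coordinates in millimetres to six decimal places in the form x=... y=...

x=45.676367 y=0.486014

pitch radius r_p = m·N/2 = 1.194·80/2 = 47.760000
base radius r_b = r_p·cos α = 47.760000·cos 24.501° = 43.459405
roll angle φ = 18.544° = 0.32365386 rad
x = r_b·(cos φ + φ·sin φ) = 43.459405·(0.94807970 + 0.32365386·0.31803282) = 45.676367
y = r_b·(sin φ − φ·cos φ) = 43.459405·(0.31803282 − 0.32365386·0.94807970) = 0.486014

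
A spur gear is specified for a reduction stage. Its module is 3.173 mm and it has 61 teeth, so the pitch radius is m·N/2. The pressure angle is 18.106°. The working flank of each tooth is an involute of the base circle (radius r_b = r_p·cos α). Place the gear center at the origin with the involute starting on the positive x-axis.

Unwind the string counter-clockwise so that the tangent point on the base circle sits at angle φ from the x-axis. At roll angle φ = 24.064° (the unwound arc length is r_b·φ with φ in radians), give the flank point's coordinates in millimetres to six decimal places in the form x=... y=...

pitch radius r_p = m·N/2 = 3.173·61/2 = 96.776500
base radius r_b = r_p·cos α = 96.776500·cos 18.106° = 91.984437
roll angle φ = 24.064° = 0.41999603 rad
x = r_b·(cos φ + φ·sin φ) = 91.984437·(0.91309056 + 0.41999603·0.40775683) = 99.743030
y = r_b·(sin φ − φ·cos φ) = 91.984437·(0.40775683 − 0.41999603·0.91309056) = 2.231765

x=99.743030 y=2.231765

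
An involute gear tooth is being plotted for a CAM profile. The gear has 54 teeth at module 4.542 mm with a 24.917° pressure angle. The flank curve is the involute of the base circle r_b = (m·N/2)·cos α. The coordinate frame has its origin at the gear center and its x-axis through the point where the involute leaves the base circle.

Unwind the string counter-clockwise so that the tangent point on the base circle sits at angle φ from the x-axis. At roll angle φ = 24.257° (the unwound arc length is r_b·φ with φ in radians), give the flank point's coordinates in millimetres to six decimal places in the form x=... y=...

x=120.744227 y=2.763104

pitch radius r_p = m·N/2 = 4.542·54/2 = 122.634000
base radius r_b = r_p·cos α = 122.634000·cos 24.917° = 111.219111
roll angle φ = 24.257° = 0.42336452 rad
x = r_b·(cos φ + φ·sin φ) = 111.219111·(0.91171186 + 0.42336452·0.41083024) = 120.744227
y = r_b·(sin φ − φ·cos φ) = 111.219111·(0.41083024 − 0.42336452·0.91171186) = 2.763104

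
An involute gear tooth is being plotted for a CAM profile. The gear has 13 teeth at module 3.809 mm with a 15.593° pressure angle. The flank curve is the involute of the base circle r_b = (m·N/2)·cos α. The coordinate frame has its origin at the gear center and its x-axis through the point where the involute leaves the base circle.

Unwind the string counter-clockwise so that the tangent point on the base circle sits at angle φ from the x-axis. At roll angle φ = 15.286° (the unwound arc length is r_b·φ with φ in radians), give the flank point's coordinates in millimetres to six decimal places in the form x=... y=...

x=24.680925 y=0.149878

pitch radius r_p = m·N/2 = 3.809·13/2 = 24.758500
base radius r_b = r_p·cos α = 24.758500·cos 15.593° = 23.847274
roll angle φ = 15.286° = 0.26679103 rad
x = r_b·(cos φ + φ·sin φ) = 23.847274·(0.96462187 + 0.26679103·0.26363736) = 24.680925
y = r_b·(sin φ − φ·cos φ) = 23.847274·(0.26363736 − 0.26679103·0.96462187) = 0.149878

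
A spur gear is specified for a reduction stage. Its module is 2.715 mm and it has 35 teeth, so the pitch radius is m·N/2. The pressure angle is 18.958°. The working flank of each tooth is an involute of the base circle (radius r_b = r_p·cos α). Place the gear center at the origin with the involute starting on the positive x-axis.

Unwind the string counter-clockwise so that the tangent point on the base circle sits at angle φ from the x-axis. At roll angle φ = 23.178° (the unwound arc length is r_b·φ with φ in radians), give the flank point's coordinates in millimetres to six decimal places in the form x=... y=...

x=48.462968 y=0.975444

pitch radius r_p = m·N/2 = 2.715·35/2 = 47.512500
base radius r_b = r_p·cos α = 47.512500·cos 18.958° = 44.935278
roll angle φ = 23.178° = 0.40453241 rad
x = r_b·(cos φ + φ·sin φ) = 44.935278·(0.91928653 + 0.40453241·0.39358896) = 48.462968
y = r_b·(sin φ − φ·cos φ) = 44.935278·(0.39358896 − 0.40453241·0.91928653) = 0.975444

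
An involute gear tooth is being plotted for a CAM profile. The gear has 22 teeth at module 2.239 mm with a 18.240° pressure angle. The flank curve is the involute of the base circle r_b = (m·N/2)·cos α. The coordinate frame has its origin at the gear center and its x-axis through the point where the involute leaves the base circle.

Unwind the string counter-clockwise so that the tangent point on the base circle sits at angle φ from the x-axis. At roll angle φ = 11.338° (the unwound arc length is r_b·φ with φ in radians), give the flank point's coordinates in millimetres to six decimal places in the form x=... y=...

pitch radius r_p = m·N/2 = 2.239·22/2 = 24.629000
base radius r_b = r_p·cos α = 24.629000·cos 18.240° = 23.391486
roll angle φ = 11.338° = 0.19788543 rad
x = r_b·(cos φ + φ·sin φ) = 23.391486·(0.98048449 + 0.19788543·0.19659647) = 23.845001
y = r_b·(sin φ − φ·cos φ) = 23.391486·(0.19659647 − 0.19788543·0.98048449) = 0.060183

x=23.845001 y=0.060183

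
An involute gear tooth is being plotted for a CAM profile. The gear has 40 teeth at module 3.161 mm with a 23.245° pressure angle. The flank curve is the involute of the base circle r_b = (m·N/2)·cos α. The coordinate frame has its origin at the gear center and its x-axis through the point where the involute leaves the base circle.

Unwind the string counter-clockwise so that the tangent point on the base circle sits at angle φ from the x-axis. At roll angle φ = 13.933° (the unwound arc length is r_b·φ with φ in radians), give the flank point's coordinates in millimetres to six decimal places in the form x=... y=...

pitch radius r_p = m·N/2 = 3.161·40/2 = 63.220000
base radius r_b = r_p·cos α = 63.220000·cos 23.245° = 58.088158
roll angle φ = 13.933° = 0.24317672 rad
x = r_b·(cos φ + φ·sin φ) = 58.088158·(0.97057796 + 0.24317672·0.24078710) = 59.780369
y = r_b·(sin φ − φ·cos φ) = 58.088158·(0.24078710 − 0.24317672·0.97057796) = 0.276797

x=59.780369 y=0.276797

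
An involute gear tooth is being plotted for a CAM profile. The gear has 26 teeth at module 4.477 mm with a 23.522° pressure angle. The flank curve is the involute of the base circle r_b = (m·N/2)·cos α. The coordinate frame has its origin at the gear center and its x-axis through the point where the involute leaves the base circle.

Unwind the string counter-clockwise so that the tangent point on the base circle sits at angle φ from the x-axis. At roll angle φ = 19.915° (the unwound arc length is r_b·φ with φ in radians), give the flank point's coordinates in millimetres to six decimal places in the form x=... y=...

x=56.491786 y=0.737992

pitch radius r_p = m·N/2 = 4.477·26/2 = 58.201000
base radius r_b = r_p·cos α = 58.201000·cos 23.522° = 53.364898
roll angle φ = 19.915° = 0.34758232 rad
x = r_b·(cos φ + φ·sin φ) = 53.364898·(0.94019898 + 0.34758232·0.34062571) = 56.491786
y = r_b·(sin φ − φ·cos φ) = 53.364898·(0.34062571 − 0.34758232·0.94019898) = 0.737992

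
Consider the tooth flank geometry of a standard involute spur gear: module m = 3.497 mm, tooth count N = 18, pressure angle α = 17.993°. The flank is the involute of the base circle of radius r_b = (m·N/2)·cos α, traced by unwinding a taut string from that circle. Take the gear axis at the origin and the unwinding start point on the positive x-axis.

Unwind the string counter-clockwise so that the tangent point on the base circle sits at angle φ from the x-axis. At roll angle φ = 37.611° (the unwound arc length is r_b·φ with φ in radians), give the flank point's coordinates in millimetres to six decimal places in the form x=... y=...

x=35.704828 y=2.702629

pitch radius r_p = m·N/2 = 3.497·18/2 = 31.473000
base radius r_b = r_p·cos α = 31.473000·cos 17.993° = 29.933790
roll angle φ = 37.611° = 0.65643578 rad
x = r_b·(cos φ + φ·sin φ) = 29.933790·(0.79217249 + 0.65643578·0.61029726) = 35.704828
y = r_b·(sin φ − φ·cos φ) = 29.933790·(0.61029726 − 0.65643578·0.79217249) = 2.702629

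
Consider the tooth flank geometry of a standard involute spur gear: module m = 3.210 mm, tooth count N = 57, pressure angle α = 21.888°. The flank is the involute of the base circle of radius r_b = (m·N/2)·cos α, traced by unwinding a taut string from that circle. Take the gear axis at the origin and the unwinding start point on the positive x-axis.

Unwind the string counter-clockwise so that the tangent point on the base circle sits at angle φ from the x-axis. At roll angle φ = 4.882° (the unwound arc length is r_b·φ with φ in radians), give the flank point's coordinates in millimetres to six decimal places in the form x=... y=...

x=85.197847 y=0.017492

pitch radius r_p = m·N/2 = 3.210·57/2 = 91.485000
base radius r_b = r_p·cos α = 91.485000·cos 21.888° = 84.890244
roll angle φ = 4.882° = 0.08520697 rad
x = r_b·(cos φ + φ·sin φ) = 84.890244·(0.99637208 + 0.08520697·0.08510391) = 85.197847
y = r_b·(sin φ − φ·cos φ) = 84.890244·(0.08510391 − 0.08520697·0.99637208) = 0.017492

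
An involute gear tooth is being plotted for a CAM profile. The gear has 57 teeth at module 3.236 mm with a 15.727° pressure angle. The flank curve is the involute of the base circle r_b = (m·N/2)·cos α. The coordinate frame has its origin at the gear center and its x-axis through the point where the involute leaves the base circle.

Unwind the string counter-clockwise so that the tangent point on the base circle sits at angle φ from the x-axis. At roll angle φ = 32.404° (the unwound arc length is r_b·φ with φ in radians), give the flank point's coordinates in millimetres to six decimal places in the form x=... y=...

x=101.855463 y=5.183637

pitch radius r_p = m·N/2 = 3.236·57/2 = 92.226000
base radius r_b = r_p·cos α = 92.226000·cos 15.727° = 88.773439
roll angle φ = 32.404° = 0.56555649 rad
x = r_b·(cos φ + φ·sin φ) = 88.773439·(0.84429052 + 0.56555649·0.53588574) = 101.855463
y = r_b·(sin φ − φ·cos φ) = 88.773439·(0.53588574 − 0.56555649·0.84429052) = 5.183637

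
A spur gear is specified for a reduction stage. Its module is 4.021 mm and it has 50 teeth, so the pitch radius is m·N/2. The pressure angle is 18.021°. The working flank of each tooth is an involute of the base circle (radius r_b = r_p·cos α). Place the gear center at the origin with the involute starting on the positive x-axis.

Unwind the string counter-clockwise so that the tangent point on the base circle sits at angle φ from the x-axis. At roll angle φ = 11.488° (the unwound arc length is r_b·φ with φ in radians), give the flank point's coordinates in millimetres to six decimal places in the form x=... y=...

x=97.495804 y=0.255815

pitch radius r_p = m·N/2 = 4.021·50/2 = 100.525000
base radius r_b = r_p·cos α = 100.525000·cos 18.021° = 95.593564
roll angle φ = 11.488° = 0.20050342 rad
x = r_b·(cos φ + φ·sin φ) = 95.593564·(0.97996644 + 0.20050342·0.19916270) = 97.495804
y = r_b·(sin φ − φ·cos φ) = 95.593564·(0.19916270 − 0.20050342·0.97996644) = 0.255815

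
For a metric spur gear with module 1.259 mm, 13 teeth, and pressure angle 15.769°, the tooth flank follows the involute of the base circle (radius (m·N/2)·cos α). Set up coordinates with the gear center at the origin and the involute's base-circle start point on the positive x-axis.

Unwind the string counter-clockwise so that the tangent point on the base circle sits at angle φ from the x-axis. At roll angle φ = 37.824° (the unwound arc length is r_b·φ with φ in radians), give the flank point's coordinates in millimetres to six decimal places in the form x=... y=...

x=9.409109 y=0.722847

pitch radius r_p = m·N/2 = 1.259·13/2 = 8.183500
base radius r_b = r_p·cos α = 8.183500·cos 15.769° = 7.875515
roll angle φ = 37.824° = 0.66015334 rad
x = r_b·(cos φ + φ·sin φ) = 7.875515·(0.78989821 + 0.66015334·0.61323798) = 9.409109
y = r_b·(sin φ − φ·cos φ) = 7.875515·(0.61323798 − 0.66015334·0.78989821) = 0.722847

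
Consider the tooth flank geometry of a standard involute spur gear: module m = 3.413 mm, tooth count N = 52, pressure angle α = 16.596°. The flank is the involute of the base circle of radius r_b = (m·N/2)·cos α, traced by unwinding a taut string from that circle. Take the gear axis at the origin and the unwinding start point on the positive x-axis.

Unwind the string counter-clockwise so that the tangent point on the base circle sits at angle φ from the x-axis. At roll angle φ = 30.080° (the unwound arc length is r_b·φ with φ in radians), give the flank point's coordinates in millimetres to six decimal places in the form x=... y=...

pitch radius r_p = m·N/2 = 3.413·52/2 = 88.738000
base radius r_b = r_p·cos α = 88.738000·cos 16.596° = 85.041398
roll angle φ = 30.080° = 0.52499504 rad
x = r_b·(cos φ + φ·sin φ) = 85.041398·(0.86532643 + 0.52499504·0.50120871) = 95.965690
y = r_b·(sin φ − φ·cos φ) = 85.041398·(0.50120871 − 0.52499504·0.86532643) = 3.989856

x=95.965690 y=3.989856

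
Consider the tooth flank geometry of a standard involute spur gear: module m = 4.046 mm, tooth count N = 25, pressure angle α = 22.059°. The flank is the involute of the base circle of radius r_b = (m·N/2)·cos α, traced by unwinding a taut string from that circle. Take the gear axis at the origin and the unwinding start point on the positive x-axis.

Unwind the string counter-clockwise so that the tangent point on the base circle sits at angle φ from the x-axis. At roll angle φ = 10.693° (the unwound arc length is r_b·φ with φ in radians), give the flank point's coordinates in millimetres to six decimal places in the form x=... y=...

x=47.681986 y=0.101208

pitch radius r_p = m·N/2 = 4.046·25/2 = 50.575000
base radius r_b = r_p·cos α = 50.575000·cos 22.059° = 46.872789
roll angle φ = 10.693° = 0.18662806 rad
x = r_b·(cos φ + φ·sin φ) = 46.872789·(0.98263547 + 0.18662806·0.18554657) = 47.681986
y = r_b·(sin φ − φ·cos φ) = 46.872789·(0.18554657 − 0.18662806·0.98263547) = 0.101208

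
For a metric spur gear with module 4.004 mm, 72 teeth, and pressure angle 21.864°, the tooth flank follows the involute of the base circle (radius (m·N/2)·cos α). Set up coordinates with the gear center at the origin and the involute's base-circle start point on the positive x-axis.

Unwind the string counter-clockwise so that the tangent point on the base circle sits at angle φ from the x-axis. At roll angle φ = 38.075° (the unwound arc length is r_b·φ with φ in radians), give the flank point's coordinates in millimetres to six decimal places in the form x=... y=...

pitch radius r_p = m·N/2 = 4.004·72/2 = 144.144000
base radius r_b = r_p·cos α = 144.144000·cos 21.864° = 133.775783
roll angle φ = 38.075° = 0.66453411 rad
x = r_b·(cos φ + φ·sin φ) = 133.775783·(0.78720418 + 0.66453411·0.61669245) = 160.131934
y = r_b·(sin φ − φ·cos φ) = 133.775783·(0.61669245 − 0.66453411·0.78720418) = 12.517189

x=160.131934 y=12.517189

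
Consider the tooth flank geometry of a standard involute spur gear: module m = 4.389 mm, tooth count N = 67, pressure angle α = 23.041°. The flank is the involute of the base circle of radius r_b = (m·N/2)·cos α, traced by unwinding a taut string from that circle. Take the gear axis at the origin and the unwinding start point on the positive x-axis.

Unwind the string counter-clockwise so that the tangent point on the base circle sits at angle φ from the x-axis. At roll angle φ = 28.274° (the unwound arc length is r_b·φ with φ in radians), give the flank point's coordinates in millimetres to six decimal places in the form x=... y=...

pitch radius r_p = m·N/2 = 4.389·67/2 = 147.031500
base radius r_b = r_p·cos α = 147.031500·cos 23.041° = 135.302065
roll angle φ = 28.274° = 0.49347439 rad
x = r_b·(cos φ + φ·sin φ) = 135.302065·(0.88069240 + 0.49347439·0.47368861) = 150.786790
y = r_b·(sin φ − φ·cos φ) = 135.302065·(0.47368861 − 0.49347439·0.88069240) = 5.288886

x=150.786790 y=5.288886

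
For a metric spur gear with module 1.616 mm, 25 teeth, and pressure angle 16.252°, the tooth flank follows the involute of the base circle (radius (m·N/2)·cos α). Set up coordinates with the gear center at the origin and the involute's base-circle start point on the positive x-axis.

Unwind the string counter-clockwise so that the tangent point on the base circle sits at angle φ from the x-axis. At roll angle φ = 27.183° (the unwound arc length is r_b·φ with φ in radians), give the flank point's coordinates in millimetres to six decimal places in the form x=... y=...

pitch radius r_p = m·N/2 = 1.616·25/2 = 20.200000
base radius r_b = r_p·cos α = 20.200000·cos 16.252° = 19.392810
roll angle φ = 27.183° = 0.47443285 rad
x = r_b·(cos φ + φ·sin φ) = 19.392810·(0.88955196 + 0.47443285·0.45683401) = 21.454052
y = r_b·(sin φ − φ·cos φ) = 19.392810·(0.45683401 − 0.47443285·0.88955196) = 0.674896

x=21.454052 y=0.674896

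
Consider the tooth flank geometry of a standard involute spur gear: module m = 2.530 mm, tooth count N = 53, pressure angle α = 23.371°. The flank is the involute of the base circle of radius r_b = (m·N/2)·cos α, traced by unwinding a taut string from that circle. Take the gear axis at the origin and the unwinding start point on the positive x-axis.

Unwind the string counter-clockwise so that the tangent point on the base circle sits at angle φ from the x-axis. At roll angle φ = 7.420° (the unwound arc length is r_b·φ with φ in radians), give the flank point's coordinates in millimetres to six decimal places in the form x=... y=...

x=62.058250 y=0.044482

pitch radius r_p = m·N/2 = 2.530·53/2 = 67.045000
base radius r_b = r_p·cos α = 67.045000·cos 23.371° = 61.544328
roll angle φ = 7.420° = 0.12950343 rad
x = r_b·(cos φ + φ·sin φ) = 61.544328·(0.99162614 + 0.12950343·0.12914175) = 62.058250
y = r_b·(sin φ − φ·cos φ) = 61.544328·(0.12914175 − 0.12950343·0.99162614) = 0.044482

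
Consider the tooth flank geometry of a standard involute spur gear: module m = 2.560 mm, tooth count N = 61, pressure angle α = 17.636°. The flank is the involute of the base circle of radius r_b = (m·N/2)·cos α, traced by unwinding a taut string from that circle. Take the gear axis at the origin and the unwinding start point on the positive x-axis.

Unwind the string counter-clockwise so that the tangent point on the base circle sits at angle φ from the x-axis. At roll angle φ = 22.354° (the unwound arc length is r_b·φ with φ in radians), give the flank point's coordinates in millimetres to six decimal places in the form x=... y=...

x=79.859863 y=1.450722

pitch radius r_p = m·N/2 = 2.560·61/2 = 78.080000
base radius r_b = r_p·cos α = 78.080000·cos 17.636° = 74.410279
roll angle φ = 22.354° = 0.39015090 rad
x = r_b·(cos φ + φ·sin φ) = 74.410279·(0.92485168 + 0.39015090·0.38032798) = 79.859863
y = r_b·(sin φ − φ·cos φ) = 74.410279·(0.38032798 − 0.39015090·0.92485168) = 1.450722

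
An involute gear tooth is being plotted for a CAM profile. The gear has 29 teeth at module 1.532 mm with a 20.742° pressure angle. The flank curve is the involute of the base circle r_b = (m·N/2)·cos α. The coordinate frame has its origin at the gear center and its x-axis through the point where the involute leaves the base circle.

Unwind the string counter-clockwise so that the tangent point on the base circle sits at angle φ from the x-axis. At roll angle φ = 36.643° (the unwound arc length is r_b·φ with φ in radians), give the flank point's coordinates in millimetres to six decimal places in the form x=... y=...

x=24.597999 y=1.738360

pitch radius r_p = m·N/2 = 1.532·29/2 = 22.214000
base radius r_b = r_p·cos α = 22.214000·cos 20.742° = 20.774192
roll angle φ = 36.643° = 0.63954100 rad
x = r_b·(cos φ + φ·sin φ) = 20.774192·(0.80236979 + 0.63954100·0.59682721) = 24.597999
y = r_b·(sin φ − φ·cos φ) = 20.774192·(0.59682721 − 0.63954100·0.80236979) = 1.738360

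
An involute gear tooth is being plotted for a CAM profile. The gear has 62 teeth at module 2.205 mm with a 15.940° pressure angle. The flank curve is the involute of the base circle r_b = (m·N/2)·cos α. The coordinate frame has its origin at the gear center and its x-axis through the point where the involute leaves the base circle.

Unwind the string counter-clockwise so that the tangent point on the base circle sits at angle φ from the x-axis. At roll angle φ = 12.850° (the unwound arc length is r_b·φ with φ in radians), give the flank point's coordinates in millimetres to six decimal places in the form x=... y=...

x=67.359010 y=0.245910

pitch radius r_p = m·N/2 = 2.205·62/2 = 68.355000
base radius r_b = r_p·cos α = 68.355000·cos 15.940° = 65.726738
roll angle φ = 12.850° = 0.22427481 rad
x = r_b·(cos φ + φ·sin φ) = 65.726738·(0.97495565 + 0.22427481·0.22239939) = 67.359010
y = r_b·(sin φ − φ·cos φ) = 65.726738·(0.22239939 − 0.22427481·0.97495565) = 0.245910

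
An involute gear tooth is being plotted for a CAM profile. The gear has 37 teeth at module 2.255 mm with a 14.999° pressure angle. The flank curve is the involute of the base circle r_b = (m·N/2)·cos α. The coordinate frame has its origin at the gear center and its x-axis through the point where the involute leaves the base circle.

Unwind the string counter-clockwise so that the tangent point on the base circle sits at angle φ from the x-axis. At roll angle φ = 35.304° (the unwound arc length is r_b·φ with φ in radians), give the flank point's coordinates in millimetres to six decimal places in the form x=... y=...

x=47.234861 y=3.024597

pitch radius r_p = m·N/2 = 2.255·37/2 = 41.717500
base radius r_b = r_p·cos α = 41.717500·cos 14.999° = 40.296199
roll angle φ = 35.304° = 0.61617104 rad
x = r_b·(cos φ + φ·sin φ) = 40.296199·(0.81609725 + 0.61617104·0.57791460) = 47.234861
y = r_b·(sin φ − φ·cos φ) = 40.296199·(0.57791460 − 0.61617104·0.81609725) = 3.024597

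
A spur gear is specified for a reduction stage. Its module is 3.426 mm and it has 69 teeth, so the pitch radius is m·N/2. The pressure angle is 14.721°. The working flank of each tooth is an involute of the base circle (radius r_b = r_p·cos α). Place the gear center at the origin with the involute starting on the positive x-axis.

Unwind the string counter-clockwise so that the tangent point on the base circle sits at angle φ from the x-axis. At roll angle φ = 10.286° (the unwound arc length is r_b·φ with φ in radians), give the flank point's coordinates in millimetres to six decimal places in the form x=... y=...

pitch radius r_p = m·N/2 = 3.426·69/2 = 118.197000
base radius r_b = r_p·cos α = 118.197000·cos 14.721° = 114.317146
roll angle φ = 10.286° = 0.17952457 rad
x = r_b·(cos φ + φ·sin φ) = 114.317146·(0.98392870 + 0.17952457·0.17856180) = 116.144497
y = r_b·(sin φ − φ·cos φ) = 114.317146·(0.17856180 − 0.17952457·0.98392870) = 0.219766

x=116.144497 y=0.219766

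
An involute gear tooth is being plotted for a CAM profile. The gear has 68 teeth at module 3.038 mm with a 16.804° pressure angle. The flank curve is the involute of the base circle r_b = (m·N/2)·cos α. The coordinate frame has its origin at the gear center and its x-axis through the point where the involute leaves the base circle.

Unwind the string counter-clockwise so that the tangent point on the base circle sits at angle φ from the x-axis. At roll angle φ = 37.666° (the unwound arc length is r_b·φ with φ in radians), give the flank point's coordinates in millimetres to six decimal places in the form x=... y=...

x=117.994417 y=8.965769

pitch radius r_p = m·N/2 = 3.038·68/2 = 103.292000
base radius r_b = r_p·cos α = 103.292000·cos 16.804° = 98.881361
roll angle φ = 37.666° = 0.65739572 rad
x = r_b·(cos φ + φ·sin φ) = 98.881361·(0.79158628 + 0.65739572·0.61105741) = 117.994417
y = r_b·(sin φ − φ·cos φ) = 98.881361·(0.61105741 − 0.65739572·0.79158628) = 8.965769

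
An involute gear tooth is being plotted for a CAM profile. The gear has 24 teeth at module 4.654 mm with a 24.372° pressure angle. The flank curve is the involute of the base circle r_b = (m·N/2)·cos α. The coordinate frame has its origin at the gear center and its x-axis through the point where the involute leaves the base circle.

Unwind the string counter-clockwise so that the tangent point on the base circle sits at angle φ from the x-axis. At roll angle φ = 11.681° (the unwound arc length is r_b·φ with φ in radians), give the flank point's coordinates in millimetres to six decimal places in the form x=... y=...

pitch radius r_p = m·N/2 = 4.654·24/2 = 55.848000
base radius r_b = r_p·cos α = 55.848000·cos 24.372° = 50.871130
roll angle φ = 11.681° = 0.20387191 rad
x = r_b·(cos φ + φ·sin φ) = 50.871130·(0.97929000 + 0.20387191·0.20246256) = 51.917367
y = r_b·(sin φ − φ·cos φ) = 50.871130·(0.20246256 − 0.20387191·0.97929000) = 0.143092

x=51.917367 y=0.143092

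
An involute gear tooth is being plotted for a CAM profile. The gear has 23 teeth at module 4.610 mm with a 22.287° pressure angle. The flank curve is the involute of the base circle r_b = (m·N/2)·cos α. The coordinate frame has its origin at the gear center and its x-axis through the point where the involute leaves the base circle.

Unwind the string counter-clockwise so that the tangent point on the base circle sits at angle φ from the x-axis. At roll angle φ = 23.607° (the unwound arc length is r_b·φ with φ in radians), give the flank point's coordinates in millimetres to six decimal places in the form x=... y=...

pitch radius r_p = m·N/2 = 4.610·23/2 = 53.015000
base radius r_b = r_p·cos α = 53.015000·cos 22.287° = 49.054556
roll angle φ = 23.607° = 0.41201988 rad
x = r_b·(cos φ + φ·sin φ) = 49.054556·(0.91631381 + 0.41201988·0.40046098) = 53.043266
y = r_b·(sin φ − φ·cos φ) = 49.054556·(0.40046098 − 0.41201988·0.91631381) = 1.124403

x=53.043266 y=1.124403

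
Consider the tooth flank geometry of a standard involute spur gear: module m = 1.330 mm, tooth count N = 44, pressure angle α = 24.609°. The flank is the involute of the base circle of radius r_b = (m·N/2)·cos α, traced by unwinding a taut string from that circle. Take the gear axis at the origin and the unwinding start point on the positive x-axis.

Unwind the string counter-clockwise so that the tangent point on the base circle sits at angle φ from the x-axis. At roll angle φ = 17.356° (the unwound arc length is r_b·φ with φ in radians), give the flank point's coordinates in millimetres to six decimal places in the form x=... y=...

pitch radius r_p = m·N/2 = 1.330·44/2 = 29.260000
base radius r_b = r_p·cos α = 29.260000·cos 24.609° = 26.602335
roll angle φ = 17.356° = 0.30291934 rad
x = r_b·(cos φ + φ·sin φ) = 26.602335·(0.95446969 + 0.30291934·0.29830790) = 27.794995
y = r_b·(sin φ − φ·cos φ) = 26.602335·(0.29830790 − 0.30291934·0.95446969) = 0.244224

x=27.794995 y=0.244224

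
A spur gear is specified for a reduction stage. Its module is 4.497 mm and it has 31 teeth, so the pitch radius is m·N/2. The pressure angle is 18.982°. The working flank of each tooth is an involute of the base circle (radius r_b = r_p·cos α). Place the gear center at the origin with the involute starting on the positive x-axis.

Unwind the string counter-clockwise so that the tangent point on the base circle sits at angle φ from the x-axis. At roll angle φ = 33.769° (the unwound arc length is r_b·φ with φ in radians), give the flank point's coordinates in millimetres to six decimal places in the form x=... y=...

pitch radius r_p = m·N/2 = 4.497·31/2 = 69.703500
base radius r_b = r_p·cos α = 69.703500·cos 18.982° = 65.913080
roll angle φ = 33.769° = 0.58938024 rad
x = r_b·(cos φ + φ·sin φ) = 65.913080·(0.83128533 + 0.58938024·0.55584593) = 76.386005
y = r_b·(sin φ − φ·cos φ) = 65.913080·(0.55584593 − 0.58938024·0.83128533) = 4.343855

x=76.386005 y=4.343855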